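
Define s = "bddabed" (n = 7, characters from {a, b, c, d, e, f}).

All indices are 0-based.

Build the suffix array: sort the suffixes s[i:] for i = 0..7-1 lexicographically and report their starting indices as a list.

[3, 0, 4, 6, 2, 1, 5]

sorted suffixes:
  #0 SA[0]=3  'abed'
  #1 SA[1]=0  'bddabed'
  #2 SA[2]=4  'bed'
  #3 SA[3]=6  'd'
  #4 SA[4]=2  'dabed'
  #5 SA[5]=1  'ddabed'
  #6 SA[6]=5  'ed'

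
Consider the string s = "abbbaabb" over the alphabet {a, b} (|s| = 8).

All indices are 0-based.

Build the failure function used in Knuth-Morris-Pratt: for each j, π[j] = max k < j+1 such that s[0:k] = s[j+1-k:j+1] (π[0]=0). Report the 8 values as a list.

π[0] = 0
j=1 s[j]='b': π[1]=0 (border '')
j=2 s[j]='b': π[2]=0 (border '')
j=3 s[j]='b': π[3]=0 (border '')
j=4 s[j]='a': π[4]=1 (border 'a')
j=5 s[j]='a': k: 1→0; π[5]=1 (border 'a')
j=6 s[j]='b': π[6]=2 (border 'ab')
j=7 s[j]='b': π[7]=3 (border 'abb')

[0, 0, 0, 0, 1, 1, 2, 3]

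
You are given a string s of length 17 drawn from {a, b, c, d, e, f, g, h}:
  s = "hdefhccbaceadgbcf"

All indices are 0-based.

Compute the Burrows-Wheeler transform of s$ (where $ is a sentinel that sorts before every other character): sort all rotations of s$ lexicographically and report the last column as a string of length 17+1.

rank  rotation            last
    0  $hdefhccbaceadgbcf  f
    1  aceadgbcf$hdefhccb  b
    2  adgbcf$hdefhccbace  e
    3  baceadgbcf$hdefhcc  c
    4  bcf$hdefhccbaceadg  g
    5  cbaceadgbcf$hdefhc  c
    6  ccbaceadgbcf$hdefh  h
    7  ceadgbcf$hdefhccba  a
    8  cf$hdefhccbaceadgb  b
    9  defhccbaceadgbcf$h  h
   10  dgbcf$hdefhccbacea  a
   11  eadgbcf$hdefhccbac  c
   12  efhccbaceadgbcf$hd  d
   13  f$hdefhccbaceadgbc  c
   14  fhccbaceadgbcf$hde  e
   15  gbcf$hdefhccbacead  d
   16  hccbaceadgbcf$hdef  f
   17  hdefhccbaceadgbcf$  $

fbecgchabhacdcedf$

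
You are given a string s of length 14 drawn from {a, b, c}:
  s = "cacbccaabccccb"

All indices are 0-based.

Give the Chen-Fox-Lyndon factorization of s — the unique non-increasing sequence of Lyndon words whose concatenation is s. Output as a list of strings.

["c", "acbcc", "aabccccb"]

emit factor 1: 'c' (i=0, period=1)
emit factor 2: 'acbcc' (i=1, period=5)
emit factor 3: 'aabccccb' (i=6, period=8)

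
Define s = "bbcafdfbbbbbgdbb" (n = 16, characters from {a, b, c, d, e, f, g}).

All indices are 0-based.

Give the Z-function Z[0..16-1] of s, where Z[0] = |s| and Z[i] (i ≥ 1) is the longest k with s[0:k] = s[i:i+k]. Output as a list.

[16, 1, 0, 0, 0, 0, 0, 2, 2, 2, 2, 1, 0, 0, 2, 1]

Z[0]=16
i=1: i≥r, start 0; Z[1]=1 scan→box=[1,2)
i=2: i≥r, start 0; Z[2]=0
i=3: i≥r, start 0; Z[3]=0
i=4: i≥r, start 0; Z[4]=0
i=5: i≥r, start 0; Z[5]=0
i=6: i≥r, start 0; Z[6]=0
i=7: i≥r, start 0; Z[7]=2 scan→box=[7,9)
i=8: min(r-i=1, Z[1]=1)=1; Z[8]=2 scan→box=[8,10)
i=9: min(r-i=1, Z[1]=1)=1; Z[9]=2 scan→box=[9,11)
i=10: min(r-i=1, Z[1]=1)=1; Z[10]=2 scan→box=[10,12)
i=11: min(r-i=1, Z[1]=1)=1; Z[11]=1
i=12: i≥r, start 0; Z[12]=0
i=13: i≥r, start 0; Z[13]=0
i=14: i≥r, start 0; Z[14]=2 scan→box=[14,16)
i=15: min(r-i=1, Z[1]=1)=1; Z[15]=1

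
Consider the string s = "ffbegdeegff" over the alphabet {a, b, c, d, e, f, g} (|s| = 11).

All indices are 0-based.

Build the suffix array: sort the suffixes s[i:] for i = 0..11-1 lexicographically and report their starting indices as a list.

[2, 5, 6, 3, 7, 10, 1, 9, 0, 4, 8]

sorted suffixes:
  #0 SA[0]=2  'begdeegff'
  #1 SA[1]=5  'deegff'
  #2 SA[2]=6  'eegff'
  #3 SA[3]=3  'egdeegff'
  #4 SA[4]=7  'egff'
  #5 SA[5]=10  'f'
  #6 SA[6]=1  'fbegdeegff'
  #7 SA[7]=9  'ff'
  #8 SA[8]=0  'ffbegdeegff'
  #9 SA[9]=4  'gdeegff'
  #10 SA[10]=8  'gff'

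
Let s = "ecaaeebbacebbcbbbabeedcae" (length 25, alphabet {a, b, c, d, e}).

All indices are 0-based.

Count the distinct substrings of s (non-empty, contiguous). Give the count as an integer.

rank→(start, suffix):
  0 → (2, 'aaeebbacebbcbbbabeedcae')
  1 → (17, 'abeedcae')
  2 → (8, 'acebbcbbbabeedcae')
  3 → (23, 'ae')
  4 → (3, 'aeebbacebbcbbbabeedcae')
  5 → (16, 'babeedcae')
  6 → (7, 'bacebbcbbbabeedcae')
  7 → (15, 'bbabeedcae')
  8 → (6, 'bbacebbcbbbabeedcae')
  9 → (14, 'bbbabeedcae')
  10 → (11, 'bbcbbbabeedcae')
  11 → (12, 'bcbbbabeedcae')
  12 → (18, 'beedcae')
  13 → (1, 'caaeebbacebbcbbbabeedcae')
  14 → (22, 'cae')
  15 → (13, 'cbbbabeedcae')
  16 → (9, 'cebbcbbbabeedcae')
  17 → (21, 'dcae')
  18 → (24, 'e')
  19 → (5, 'ebbacebbcbbbabeedcae')
  20 → (10, 'ebbcbbbabeedcae')
  21 → (0, 'ecaaeebbacebbcbbbabeedcae')
  22 → (20, 'edcae')
  23 → (4, 'eebbacebbcbbbabeedcae')
  24 → (19, 'eedcae')

SA = [2, 17, 8, 23, 3, 16, 7, 15, 6, 14, 11, 12, 18, 1, 22, 13, 9, 21, 24, 5, 10, 0, 20, 4, 19]
i: (SA[i-1],SA[i]) lcp shared
  1: (2,17) 1 'a'
  2: (17,8) 1 'a'
  3: (8,23) 1 'a'
  4: (23,3) 2 'ae'
  5: (3,16) 0 ''
  6: (16,7) 2 'ba'
  7: (7,15) 1 'b'
  8: (15,6) 3 'bba'
  9: (6,14) 2 'bb'
  10: (14,11) 2 'bb'
  11: (11,12) 1 'b'
  12: (12,18) 1 'b'
  13: (18,1) 0 ''
  14: (1,22) 2 'ca'
  15: (22,13) 1 'c'
  16: (13,9) 1 'c'
  17: (9,21) 0 ''
  18: (21,24) 0 ''
  19: (24,5) 1 'e'
  20: (5,10) 3 'ebb'
  21: (10,0) 1 'e'
  22: (0,20) 1 'e'
  23: (20,4) 1 'e'
  24: (4,19) 2 'ee'

n(n+1)/2 = 25·26/2 = 325
Σ LCP = 0 + 1 + 1 + 1 + 2 + 0 + 2 + 1 + 3 + 2 + 2 + 1 + 1 + 0 + 2 + 1 + 1 + 0 + 0 + 1 + 3 + 1 + 1 + 1 + 2 = 30
distinct = 325 − 30 = 295

295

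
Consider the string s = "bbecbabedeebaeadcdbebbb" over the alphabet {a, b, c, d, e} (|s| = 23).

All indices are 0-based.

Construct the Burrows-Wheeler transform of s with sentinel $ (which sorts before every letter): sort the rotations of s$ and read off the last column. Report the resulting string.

bbebbcebe$dbaedcaeaebbbd

rank  rotation                  last
    0  $bbecbabedeebaeadcdbebbb  b
    1  abedeebaeadcdbebbb$bbecb  b
    2  adcdbebbb$bbecbabedeebae  e
    3  aeadcdbebbb$bbecbabedeeb  b
    4  b$bbecbabedeebaeadcdbebb  b
    5  babedeebaeadcdbebbb$bbec  c
    6  baeadcdbebbb$bbecbabedee  e
    7  bb$bbecbabedeebaeadcdbeb  b
    8  bbb$bbecbabedeebaeadcdbe  e
    9  bbecbabedeebaeadcdbebbb$  $
   10  bebbb$bbecbabedeebaeadcd  d
   11  becbabedeebaeadcdbebbb$b  b
   12  bedeebaeadcdbebbb$bbecba  a
   13  cbabedeebaeadcdbebbb$bbe  e
   14  cdbebbb$bbecbabedeebaead  d
   15  dbebbb$bbecbabedeebaeadc  c
   16  dcdbebbb$bbecbabedeebaea  a
   17  deebaeadcdbebbb$bbecbabe  e
   18  eadcdbebbb$bbecbabedeeba  a
   19  ebaeadcdbebbb$bbecbabede  e
   20  ebbb$bbecbabedeebaeadcdb  b
   21  ecbabedeebaeadcdbebbb$bb  b
   22  edeebaeadcdbebbb$bbecbab  b
   23  eebaeadcdbebbb$bbecbabed  d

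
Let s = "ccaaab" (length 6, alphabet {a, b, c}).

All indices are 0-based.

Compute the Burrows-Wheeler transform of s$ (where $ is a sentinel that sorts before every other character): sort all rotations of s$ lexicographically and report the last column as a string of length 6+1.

rank  rotation last
    0  $ccaaab  b
    1  aaab$cc  c
    2  aab$cca  a
    3  ab$ccaa  a
    4  b$ccaaa  a
    5  caaab$c  c
    6  ccaaab$  $

bcaaac$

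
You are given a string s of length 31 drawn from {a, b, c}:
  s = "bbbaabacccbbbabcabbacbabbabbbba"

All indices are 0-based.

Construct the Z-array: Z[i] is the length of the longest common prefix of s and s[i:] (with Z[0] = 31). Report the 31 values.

[31, 2, 1, 0, 0, 1, 0, 0, 0, 0, 4, 2, 1, 0, 1, 0, 0, 2, 1, 0, 0, 1, 0, 2, 1, 0, 3, 4, 2, 1, 0]

Z[0]=31
i=1: i≥r, start 0; Z[1]=2 extend→box=[1,3)
i=2: min(r-i=1, Z[1]=2)=1; Z[2]=1
i=3: i≥r, start 0; Z[3]=0
i=4: i≥r, start 0; Z[4]=0
i=5: i≥r, start 0; Z[5]=1 extend→box=[5,6)
i=6: i≥r, start 0; Z[6]=0
i=7: i≥r, start 0; Z[7]=0
i=8: i≥r, start 0; Z[8]=0
i=9: i≥r, start 0; Z[9]=0
i=10: i≥r, start 0; Z[10]=4 extend→box=[10,14)
i=11: min(r-i=3, Z[1]=2)=2; Z[11]=2
i=12: min(r-i=2, Z[2]=1)=1; Z[12]=1
i=13: min(r-i=1, Z[3]=0)=0; Z[13]=0
i=14: i≥r, start 0; Z[14]=1 extend→box=[14,15)
i=15: i≥r, start 0; Z[15]=0
i=16: i≥r, start 0; Z[16]=0
i=17: i≥r, start 0; Z[17]=2 extend→box=[17,19)
i=18: min(r-i=1, Z[1]=2)=1; Z[18]=1
i=19: i≥r, start 0; Z[19]=0
i=20: i≥r, start 0; Z[20]=0
i=21: i≥r, start 0; Z[21]=1 extend→box=[21,22)
i=22: i≥r, start 0; Z[22]=0
i=23: i≥r, start 0; Z[23]=2 extend→box=[23,25)
i=24: min(r-i=1, Z[1]=2)=1; Z[24]=1
i=25: i≥r, start 0; Z[25]=0
i=26: i≥r, start 0; Z[26]=3 extend→box=[26,29)
i=27: min(r-i=2, Z[1]=2)=2; Z[27]=4 extend→box=[27,31)
i=28: min(r-i=3, Z[1]=2)=2; Z[28]=2
i=29: min(r-i=2, Z[2]=1)=1; Z[29]=1
i=30: min(r-i=1, Z[3]=0)=0; Z[30]=0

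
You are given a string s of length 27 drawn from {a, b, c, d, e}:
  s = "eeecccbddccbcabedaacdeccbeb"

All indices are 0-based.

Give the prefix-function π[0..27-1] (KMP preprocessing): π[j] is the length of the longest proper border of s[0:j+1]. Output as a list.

[0, 1, 2, 0, 0, 0, 0, 0, 0, 0, 0, 0, 0, 0, 0, 1, 0, 0, 0, 0, 0, 1, 0, 0, 0, 1, 0]

π[0] = 0
j=1 s[j]='e': π[1]=1 (border 'e')
j=2 s[j]='e': π[2]=2 (border 'ee')
j=3 s[j]='c': k: 2→1→0; π[3]=0 (border '')
j=4 s[j]='c': π[4]=0 (border '')
j=5 s[j]='c': π[5]=0 (border '')
j=6 s[j]='b': π[6]=0 (border '')
j=7 s[j]='d': π[7]=0 (border '')
j=8 s[j]='d': π[8]=0 (border '')
j=9 s[j]='c': π[9]=0 (border '')
j=10 s[j]='c': π[10]=0 (border '')
j=11 s[j]='b': π[11]=0 (border '')
j=12 s[j]='c': π[12]=0 (border '')
j=13 s[j]='a': π[13]=0 (border '')
j=14 s[j]='b': π[14]=0 (border '')
j=15 s[j]='e': π[15]=1 (border 'e')
j=16 s[j]='d': k: 1→0; π[16]=0 (border '')
j=17 s[j]='a': π[17]=0 (border '')
j=18 s[j]='a': π[18]=0 (border '')
j=19 s[j]='c': π[19]=0 (border '')
j=20 s[j]='d': π[20]=0 (border '')
j=21 s[j]='e': π[21]=1 (border 'e')
j=22 s[j]='c': k: 1→0; π[22]=0 (border '')
j=23 s[j]='c': π[23]=0 (border '')
j=24 s[j]='b': π[24]=0 (border '')
j=25 s[j]='e': π[25]=1 (border 'e')
j=26 s[j]='b': k: 1→0; π[26]=0 (border '')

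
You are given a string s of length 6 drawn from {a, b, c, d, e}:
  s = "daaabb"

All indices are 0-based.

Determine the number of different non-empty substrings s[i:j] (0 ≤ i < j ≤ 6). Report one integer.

sorted suffixes:
  #0 SA[0]=1  'aaabb'
  #1 SA[1]=2  'aabb'
  #2 SA[2]=3  'abb'
  #3 SA[3]=5  'b'
  #4 SA[4]=4  'bb'
  #5 SA[5]=0  'daaabb'

SA = [1, 2, 3, 5, 4, 0]
[i] adj suffixes → lcp
  [1] 1/2 → 2 ('aa')
  [2] 2/3 → 1 ('a')
  [3] 3/5 → 0 ('')
  [4] 5/4 → 1 ('b')
  [5] 4/0 → 0 ('')

n(n+1)/2 = 6·7/2 = 21
Σ LCP = 0 + 2 + 1 + 0 + 1 + 0 = 4
distinct = 21 − 4 = 17

17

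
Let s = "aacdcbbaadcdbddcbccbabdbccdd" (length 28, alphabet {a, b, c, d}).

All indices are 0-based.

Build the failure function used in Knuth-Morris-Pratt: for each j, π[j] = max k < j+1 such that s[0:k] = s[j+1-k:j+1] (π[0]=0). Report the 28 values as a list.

π[0] = 0
j=1 s[j]='a': π[1]=1 (border 'a')
j=2 s[j]='c': k: 1→0; π[2]=0 (border '')
j=3 s[j]='d': π[3]=0 (border '')
j=4 s[j]='c': π[4]=0 (border '')
j=5 s[j]='b': π[5]=0 (border '')
j=6 s[j]='b': π[6]=0 (border '')
j=7 s[j]='a': π[7]=1 (border 'a')
j=8 s[j]='a': π[8]=2 (border 'aa')
j=9 s[j]='d': k: 2→1→0; π[9]=0 (border '')
j=10 s[j]='c': π[10]=0 (border '')
j=11 s[j]='d': π[11]=0 (border '')
j=12 s[j]='b': π[12]=0 (border '')
j=13 s[j]='d': π[13]=0 (border '')
j=14 s[j]='d': π[14]=0 (border '')
j=15 s[j]='c': π[15]=0 (border '')
j=16 s[j]='b': π[16]=0 (border '')
j=17 s[j]='c': π[17]=0 (border '')
j=18 s[j]='c': π[18]=0 (border '')
j=19 s[j]='b': π[19]=0 (border '')
j=20 s[j]='a': π[20]=1 (border 'a')
j=21 s[j]='b': k: 1→0; π[21]=0 (border '')
j=22 s[j]='d': π[22]=0 (border '')
j=23 s[j]='b': π[23]=0 (border '')
j=24 s[j]='c': π[24]=0 (border '')
j=25 s[j]='c': π[25]=0 (border '')
j=26 s[j]='d': π[26]=0 (border '')
j=27 s[j]='d': π[27]=0 (border '')

[0, 1, 0, 0, 0, 0, 0, 1, 2, 0, 0, 0, 0, 0, 0, 0, 0, 0, 0, 0, 1, 0, 0, 0, 0, 0, 0, 0]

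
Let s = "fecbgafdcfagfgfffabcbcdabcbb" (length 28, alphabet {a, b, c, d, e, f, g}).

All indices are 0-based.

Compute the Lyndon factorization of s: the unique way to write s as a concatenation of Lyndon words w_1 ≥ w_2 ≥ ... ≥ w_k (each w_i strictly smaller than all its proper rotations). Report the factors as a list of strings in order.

emit factor 1: 'f' (i=0, period=1)
emit factor 2: 'e' (i=1, period=1)
emit factor 3: 'c' (i=2, period=1)
emit factor 4: 'bg' (i=3, period=2)
emit factor 5: 'afdcfagfgfff' (i=5, period=12)
emit factor 6: 'abcbcd' (i=17, period=6)
emit factor 7: 'abcbb' (i=23, period=5)

["f", "e", "c", "bg", "afdcfagfgfff", "abcbcd", "abcbb"]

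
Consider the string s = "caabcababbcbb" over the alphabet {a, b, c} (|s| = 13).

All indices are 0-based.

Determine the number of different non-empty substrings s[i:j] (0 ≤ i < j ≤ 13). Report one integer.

76

rank | idx | suffix
   0 |   1 | aabcababbcbb
   1 |   5 | ababbcbb
   2 |   7 | abbcbb
   3 |   2 | abcababbcbb
   4 |  12 | b
   5 |   6 | babbcbb
   6 |  11 | bb
   7 |   8 | bbcbb
   8 |   3 | bcababbcbb
   9 |   9 | bcbb
  10 |   0 | caabcababbcbb
  11 |   4 | cababbcbb
  12 |  10 | cbb

SA = [1, 5, 7, 2, 12, 6, 11, 8, 3, 9, 0, 4, 10]
i: (SA[i-1],SA[i]) lcp shared
  1: (1,5) 1 'a'
  2: (5,7) 2 'ab'
  3: (7,2) 2 'ab'
  4: (2,12) 0 ''
  5: (12,6) 1 'b'
  6: (6,11) 1 'b'
  7: (11,8) 2 'bb'
  8: (8,3) 1 'b'
  9: (3,9) 2 'bc'
  10: (9,0) 0 ''
  11: (0,4) 2 'ca'
  12: (4,10) 1 'c'

n(n+1)/2 = 13·14/2 = 91
Σ LCP = 0 + 1 + 2 + 2 + 0 + 1 + 1 + 2 + 1 + 2 + 0 + 2 + 1 = 15
distinct = 91 − 15 = 76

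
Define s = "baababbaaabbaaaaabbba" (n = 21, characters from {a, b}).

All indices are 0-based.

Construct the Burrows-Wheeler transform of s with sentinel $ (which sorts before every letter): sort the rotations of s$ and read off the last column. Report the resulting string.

abbababaaaababbb$abaaa

rank  rotation                last
    0  $baababbaaabbaaaaabbba  a
    1  a$baababbaaabbaaaaabbb  b
    2  aaaaabbba$baababbaaabb  b
    3  aaaabbba$baababbaaabba  a
    4  aaabbaaaaabbba$baababb  b
    5  aaabbba$baababbaaabbaa  a
    6  aababbaaabbaaaaabbba$b  b
    7  aabbaaaaabbba$baababba  a
    8  aabbba$baababbaaabbaaa  a
    9  ababbaaabbaaaaabbba$ba  a
   10  abbaaaaabbba$baababbaa  a
   11  abbaaabbaaaaabbba$baab  b
   12  abbba$baababbaaabbaaaa  a
   13  ba$baababbaaabbaaaaabb  b
   14  baaaaabbba$baababbaaab  b
   15  baaabbaaaaabbba$baabab  b
   16  baababbaaabbaaaaabbba$  $
   17  babbaaabbaaaaabbba$baa  a
   18  bba$baababbaaabbaaaaab  b
   19  bbaaaaabbba$baababbaaa  a
   20  bbaaabbaaaaabbba$baaba  a
   21  bbba$baababbaaabbaaaaa  a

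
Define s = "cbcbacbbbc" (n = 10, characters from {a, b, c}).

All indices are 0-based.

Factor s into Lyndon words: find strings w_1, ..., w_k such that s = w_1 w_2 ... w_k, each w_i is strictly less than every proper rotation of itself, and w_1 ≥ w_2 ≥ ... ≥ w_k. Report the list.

emit factor 1: 'c' (i=0, period=1)
emit factor 2: 'bc' (i=1, period=2)
emit factor 3: 'b' (i=3, period=1)
emit factor 4: 'acbbbc' (i=4, period=6)

["c", "bc", "b", "acbbbc"]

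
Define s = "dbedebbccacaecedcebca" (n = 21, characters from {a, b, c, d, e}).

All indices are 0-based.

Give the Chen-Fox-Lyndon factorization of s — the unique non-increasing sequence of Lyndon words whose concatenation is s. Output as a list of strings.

emit factor 1: 'd' (i=0, period=1)
emit factor 2: 'bede' (i=1, period=4)
emit factor 3: 'bbcc' (i=5, period=4)
emit factor 4: 'acaecedcebc' (i=9, period=11)
emit factor 5: 'a' (i=20, period=1)

["d", "bede", "bbcc", "acaecedcebc", "a"]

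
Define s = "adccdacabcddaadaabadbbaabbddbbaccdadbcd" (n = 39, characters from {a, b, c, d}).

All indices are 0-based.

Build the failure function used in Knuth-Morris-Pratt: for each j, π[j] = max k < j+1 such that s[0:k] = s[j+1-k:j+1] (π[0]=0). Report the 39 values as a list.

π[0] = 0
j=1 s[j]='d': π[1]=0 (border '')
j=2 s[j]='c': π[2]=0 (border '')
j=3 s[j]='c': π[3]=0 (border '')
j=4 s[j]='d': π[4]=0 (border '')
j=5 s[j]='a': π[5]=1 (border 'a')
j=6 s[j]='c': k: 1→0; π[6]=0 (border '')
j=7 s[j]='a': π[7]=1 (border 'a')
j=8 s[j]='b': k: 1→0; π[8]=0 (border '')
j=9 s[j]='c': π[9]=0 (border '')
j=10 s[j]='d': π[10]=0 (border '')
j=11 s[j]='d': π[11]=0 (border '')
j=12 s[j]='a': π[12]=1 (border 'a')
j=13 s[j]='a': k: 1→0; π[13]=1 (border 'a')
j=14 s[j]='d': π[14]=2 (border 'ad')
j=15 s[j]='a': k: 2→0; π[15]=1 (border 'a')
j=16 s[j]='a': k: 1→0; π[16]=1 (border 'a')
j=17 s[j]='b': k: 1→0; π[17]=0 (border '')
j=18 s[j]='a': π[18]=1 (border 'a')
j=19 s[j]='d': π[19]=2 (border 'ad')
j=20 s[j]='b': k: 2→0; π[20]=0 (border '')
j=21 s[j]='b': π[21]=0 (border '')
j=22 s[j]='a': π[22]=1 (border 'a')
j=23 s[j]='a': k: 1→0; π[23]=1 (border 'a')
j=24 s[j]='b': k: 1→0; π[24]=0 (border '')
j=25 s[j]='b': π[25]=0 (border '')
j=26 s[j]='d': π[26]=0 (border '')
j=27 s[j]='d': π[27]=0 (border '')
j=28 s[j]='b': π[28]=0 (border '')
j=29 s[j]='b': π[29]=0 (border '')
j=30 s[j]='a': π[30]=1 (border 'a')
j=31 s[j]='c': k: 1→0; π[31]=0 (border '')
j=32 s[j]='c': π[32]=0 (border '')
j=33 s[j]='d': π[33]=0 (border '')
j=34 s[j]='a': π[34]=1 (border 'a')
j=35 s[j]='d': π[35]=2 (border 'ad')
j=36 s[j]='b': k: 2→0; π[36]=0 (border '')
j=37 s[j]='c': π[37]=0 (border '')
j=38 s[j]='d': π[38]=0 (border '')

[0, 0, 0, 0, 0, 1, 0, 1, 0, 0, 0, 0, 1, 1, 2, 1, 1, 0, 1, 2, 0, 0, 1, 1, 0, 0, 0, 0, 0, 0, 1, 0, 0, 0, 1, 2, 0, 0, 0]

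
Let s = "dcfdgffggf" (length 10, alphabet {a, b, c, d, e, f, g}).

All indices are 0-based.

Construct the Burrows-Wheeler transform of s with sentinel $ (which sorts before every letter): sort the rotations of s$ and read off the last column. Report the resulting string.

rank  rotation     last
    0  $dcfdgffggf  f
    1  cfdgffggf$d  d
    2  dcfdgffggf$  $
    3  dgffggf$dcf  f
    4  f$dcfdgffgg  g
    5  fdgffggf$dc  c
    6  ffggf$dcfdg  g
    7  fggf$dcfdgf  f
    8  gf$dcfdgffg  g
    9  gffggf$dcfd  d
   10  ggf$dcfdgff  f

fd$fgcgfgdf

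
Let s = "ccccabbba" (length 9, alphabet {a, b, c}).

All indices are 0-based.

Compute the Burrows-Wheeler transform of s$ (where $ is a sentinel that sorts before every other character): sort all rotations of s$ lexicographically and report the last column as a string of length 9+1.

rank  rotation    last
    0  $ccccabbba  a
    1  a$ccccabbb  b
    2  abbba$cccc  c
    3  ba$ccccabb  b
    4  bba$ccccab  b
    5  bbba$cccca  a
    6  cabbba$ccc  c
    7  ccabbba$cc  c
    8  cccabbba$c  c
    9  ccccabbba$  $

abcbbaccc$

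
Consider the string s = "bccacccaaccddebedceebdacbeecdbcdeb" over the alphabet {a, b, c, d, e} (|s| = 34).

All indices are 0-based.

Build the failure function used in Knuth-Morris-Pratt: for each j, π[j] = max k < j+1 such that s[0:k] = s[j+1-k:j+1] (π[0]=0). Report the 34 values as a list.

π[0] = 0
j=1 s[j]='c': π[1]=0 (border '')
j=2 s[j]='c': π[2]=0 (border '')
j=3 s[j]='a': π[3]=0 (border '')
j=4 s[j]='c': π[4]=0 (border '')
j=5 s[j]='c': π[5]=0 (border '')
j=6 s[j]='c': π[6]=0 (border '')
j=7 s[j]='a': π[7]=0 (border '')
j=8 s[j]='a': π[8]=0 (border '')
j=9 s[j]='c': π[9]=0 (border '')
j=10 s[j]='c': π[10]=0 (border '')
j=11 s[j]='d': π[11]=0 (border '')
j=12 s[j]='d': π[12]=0 (border '')
j=13 s[j]='e': π[13]=0 (border '')
j=14 s[j]='b': π[14]=1 (border 'b')
j=15 s[j]='e': k: 1→0; π[15]=0 (border '')
j=16 s[j]='d': π[16]=0 (border '')
j=17 s[j]='c': π[17]=0 (border '')
j=18 s[j]='e': π[18]=0 (border '')
j=19 s[j]='e': π[19]=0 (border '')
j=20 s[j]='b': π[20]=1 (border 'b')
j=21 s[j]='d': k: 1→0; π[21]=0 (border '')
j=22 s[j]='a': π[22]=0 (border '')
j=23 s[j]='c': π[23]=0 (border '')
j=24 s[j]='b': π[24]=1 (border 'b')
j=25 s[j]='e': k: 1→0; π[25]=0 (border '')
j=26 s[j]='e': π[26]=0 (border '')
j=27 s[j]='c': π[27]=0 (border '')
j=28 s[j]='d': π[28]=0 (border '')
j=29 s[j]='b': π[29]=1 (border 'b')
j=30 s[j]='c': π[30]=2 (border 'bc')
j=31 s[j]='d': k: 2→0; π[31]=0 (border '')
j=32 s[j]='e': π[32]=0 (border '')
j=33 s[j]='b': π[33]=1 (border 'b')

[0, 0, 0, 0, 0, 0, 0, 0, 0, 0, 0, 0, 0, 0, 1, 0, 0, 0, 0, 0, 1, 0, 0, 0, 1, 0, 0, 0, 0, 1, 2, 0, 0, 1]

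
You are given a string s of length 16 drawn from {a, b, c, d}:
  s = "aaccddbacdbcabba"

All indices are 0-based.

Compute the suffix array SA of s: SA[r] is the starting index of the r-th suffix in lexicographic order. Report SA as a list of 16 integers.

[15, 0, 12, 1, 7, 14, 6, 13, 10, 11, 2, 8, 3, 5, 9, 4]

rank | idx | suffix
   0 |  15 | a
   1 |   0 | aaccddbacdbcabba
   2 |  12 | abba
   3 |   1 | accddbacdbcabba
   4 |   7 | acdbcabba
   5 |  14 | ba
   6 |   6 | bacdbcabba
   7 |  13 | bba
   8 |  10 | bcabba
   9 |  11 | cabba
  10 |   2 | ccddbacdbcabba
  11 |   8 | cdbcabba
  12 |   3 | cddbacdbcabba
  13 |   5 | dbacdbcabba
  14 |   9 | dbcabba
  15 |   4 | ddbacdbcabba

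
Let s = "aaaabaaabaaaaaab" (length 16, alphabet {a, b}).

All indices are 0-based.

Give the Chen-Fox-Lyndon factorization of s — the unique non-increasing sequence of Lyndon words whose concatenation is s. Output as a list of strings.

emit factor 1: 'aaaabaaab' (i=0, period=9)
emit factor 2: 'aaaaaab' (i=9, period=7)

["aaaabaaab", "aaaaaab"]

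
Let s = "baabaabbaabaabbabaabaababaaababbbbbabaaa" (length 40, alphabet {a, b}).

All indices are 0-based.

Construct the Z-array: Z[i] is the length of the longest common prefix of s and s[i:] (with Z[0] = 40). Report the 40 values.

Z[0]=40
i=1: fresh scan; Z[1]=0
i=2: fresh scan; Z[2]=0
i=3: fresh scan; Z[3]=4 grow→box=[3,7)
i=4: min(r-i=3, Z[1]=0)=0; Z[4]=0
i=5: min(r-i=2, Z[2]=0)=0; Z[5]=0
i=6: min(r-i=1, Z[3]=4)=1; Z[6]=1
i=7: fresh scan; Z[7]=9 grow→box=[7,16)
i=8: min(r-i=8, Z[1]=0)=0; Z[8]=0
i=9: min(r-i=7, Z[2]=0)=0; Z[9]=0
i=10: min(r-i=6, Z[3]=4)=4; Z[10]=4
i=11: min(r-i=5, Z[4]=0)=0; Z[11]=0
i=12: min(r-i=4, Z[5]=0)=0; Z[12]=0
i=13: min(r-i=3, Z[6]=1)=1; Z[13]=1
i=14: min(r-i=2, Z[7]=9)=2; Z[14]=2
i=15: min(r-i=1, Z[8]=0)=0; Z[15]=0
i=16: fresh scan; Z[16]=7 grow→box=[16,23)
i=17: min(r-i=6, Z[1]=0)=0; Z[17]=0
i=18: min(r-i=5, Z[2]=0)=0; Z[18]=0
i=19: min(r-i=4, Z[3]=4)=4; Z[19]=5 grow→box=[19,24)
i=20: min(r-i=4, Z[1]=0)=0; Z[20]=0
i=21: min(r-i=3, Z[2]=0)=0; Z[21]=0
i=22: min(r-i=2, Z[3]=4)=2; Z[22]=2
i=23: min(r-i=1, Z[4]=0)=0; Z[23]=0
i=24: fresh scan; Z[24]=3 grow→box=[24,27)
i=25: min(r-i=2, Z[1]=0)=0; Z[25]=0
i=26: min(r-i=1, Z[2]=0)=0; Z[26]=0
i=27: fresh scan; Z[27]=0
i=28: fresh scan; Z[28]=2 grow→box=[28,30)
i=29: min(r-i=1, Z[1]=0)=0; Z[29]=0
i=30: fresh scan; Z[30]=1 grow→box=[30,31)
i=31: fresh scan; Z[31]=1 grow→box=[31,32)
i=32: fresh scan; Z[32]=1 grow→box=[32,33)
i=33: fresh scan; Z[33]=1 grow→box=[33,34)
i=34: fresh scan; Z[34]=2 grow→box=[34,36)
i=35: min(r-i=1, Z[1]=0)=0; Z[35]=0
i=36: fresh scan; Z[36]=3 grow→box=[36,39)
i=37: min(r-i=2, Z[1]=0)=0; Z[37]=0
i=38: min(r-i=1, Z[2]=0)=0; Z[38]=0
i=39: fresh scan; Z[39]=0

[40, 0, 0, 4, 0, 0, 1, 9, 0, 0, 4, 0, 0, 1, 2, 0, 7, 0, 0, 5, 0, 0, 2, 0, 3, 0, 0, 0, 2, 0, 1, 1, 1, 1, 2, 0, 3, 0, 0, 0]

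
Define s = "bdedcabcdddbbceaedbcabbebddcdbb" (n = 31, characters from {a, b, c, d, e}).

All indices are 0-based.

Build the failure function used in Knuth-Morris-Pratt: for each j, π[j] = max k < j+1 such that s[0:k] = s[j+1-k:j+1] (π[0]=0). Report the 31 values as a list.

π[0] = 0
j=1 s[j]='d': π[1]=0 (border '')
j=2 s[j]='e': π[2]=0 (border '')
j=3 s[j]='d': π[3]=0 (border '')
j=4 s[j]='c': π[4]=0 (border '')
j=5 s[j]='a': π[5]=0 (border '')
j=6 s[j]='b': π[6]=1 (border 'b')
j=7 s[j]='c': k: 1→0; π[7]=0 (border '')
j=8 s[j]='d': π[8]=0 (border '')
j=9 s[j]='d': π[9]=0 (border '')
j=10 s[j]='d': π[10]=0 (border '')
j=11 s[j]='b': π[11]=1 (border 'b')
j=12 s[j]='b': k: 1→0; π[12]=1 (border 'b')
j=13 s[j]='c': k: 1→0; π[13]=0 (border '')
j=14 s[j]='e': π[14]=0 (border '')
j=15 s[j]='a': π[15]=0 (border '')
j=16 s[j]='e': π[16]=0 (border '')
j=17 s[j]='d': π[17]=0 (border '')
j=18 s[j]='b': π[18]=1 (border 'b')
j=19 s[j]='c': k: 1→0; π[19]=0 (border '')
j=20 s[j]='a': π[20]=0 (border '')
j=21 s[j]='b': π[21]=1 (border 'b')
j=22 s[j]='b': k: 1→0; π[22]=1 (border 'b')
j=23 s[j]='e': k: 1→0; π[23]=0 (border '')
j=24 s[j]='b': π[24]=1 (border 'b')
j=25 s[j]='d': π[25]=2 (border 'bd')
j=26 s[j]='d': k: 2→0; π[26]=0 (border '')
j=27 s[j]='c': π[27]=0 (border '')
j=28 s[j]='d': π[28]=0 (border '')
j=29 s[j]='b': π[29]=1 (border 'b')
j=30 s[j]='b': k: 1→0; π[30]=1 (border 'b')

[0, 0, 0, 0, 0, 0, 1, 0, 0, 0, 0, 1, 1, 0, 0, 0, 0, 0, 1, 0, 0, 1, 1, 0, 1, 2, 0, 0, 0, 1, 1]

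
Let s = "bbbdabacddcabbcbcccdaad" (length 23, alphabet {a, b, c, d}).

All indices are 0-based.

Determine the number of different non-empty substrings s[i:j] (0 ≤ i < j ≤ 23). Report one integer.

250

rank→(start, suffix):
  0 → (20, 'aad')
  1 → (4, 'abacddcabbcbcccdaad')
  2 → (11, 'abbcbcccdaad')
  3 → (6, 'acddcabbcbcccdaad')
  4 → (21, 'ad')
  5 → (5, 'bacddcabbcbcccdaad')
  6 → (0, 'bbbdabacddcabbcbcccdaad')
  7 → (12, 'bbcbcccdaad')
  8 → (1, 'bbdabacddcabbcbcccdaad')
  9 → (13, 'bcbcccdaad')
  10 → (15, 'bcccdaad')
  11 → (2, 'bdabacddcabbcbcccdaad')
  12 → (10, 'cabbcbcccdaad')
  13 → (14, 'cbcccdaad')
  14 → (16, 'cccdaad')
  15 → (17, 'ccdaad')
  16 → (18, 'cdaad')
  17 → (7, 'cddcabbcbcccdaad')
  18 → (22, 'd')
  19 → (19, 'daad')
  20 → (3, 'dabacddcabbcbcccdaad')
  21 → (9, 'dcabbcbcccdaad')
  22 → (8, 'ddcabbcbcccdaad')

SA = [20, 4, 11, 6, 21, 5, 0, 12, 1, 13, 15, 2, 10, 14, 16, 17, 18, 7, 22, 19, 3, 9, 8]
i: (SA[i-1],SA[i]) lcp shared
  1: (20,4) 1 'a'
  2: (4,11) 2 'ab'
  3: (11,6) 1 'a'
  4: (6,21) 1 'a'
  5: (21,5) 0 ''
  6: (5,0) 1 'b'
  7: (0,12) 2 'bb'
  8: (12,1) 2 'bb'
  9: (1,13) 1 'b'
  10: (13,15) 2 'bc'
  11: (15,2) 1 'b'
  12: (2,10) 0 ''
  13: (10,14) 1 'c'
  14: (14,16) 1 'c'
  15: (16,17) 2 'cc'
  16: (17,18) 1 'c'
  17: (18,7) 2 'cd'
  18: (7,22) 0 ''
  19: (22,19) 1 'd'
  20: (19,3) 2 'da'
  21: (3,9) 1 'd'
  22: (9,8) 1 'd'

n(n+1)/2 = 23·24/2 = 276
Σ LCP = 0 + 1 + 2 + 1 + 1 + 0 + 1 + 2 + 2 + 1 + 2 + 1 + 0 + 1 + 1 + 2 + 1 + 2 + 0 + 1 + 2 + 1 + 1 = 26
distinct = 276 − 26 = 250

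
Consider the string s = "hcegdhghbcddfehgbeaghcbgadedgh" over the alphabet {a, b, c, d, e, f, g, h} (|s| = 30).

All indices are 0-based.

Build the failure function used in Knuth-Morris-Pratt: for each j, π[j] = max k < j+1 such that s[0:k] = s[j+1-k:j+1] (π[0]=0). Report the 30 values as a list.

π[0] = 0
j=1 s[j]='c': π[1]=0 (border '')
j=2 s[j]='e': π[2]=0 (border '')
j=3 s[j]='g': π[3]=0 (border '')
j=4 s[j]='d': π[4]=0 (border '')
j=5 s[j]='h': π[5]=1 (border 'h')
j=6 s[j]='g': k: 1→0; π[6]=0 (border '')
j=7 s[j]='h': π[7]=1 (border 'h')
j=8 s[j]='b': k: 1→0; π[8]=0 (border '')
j=9 s[j]='c': π[9]=0 (border '')
j=10 s[j]='d': π[10]=0 (border '')
j=11 s[j]='d': π[11]=0 (border '')
j=12 s[j]='f': π[12]=0 (border '')
j=13 s[j]='e': π[13]=0 (border '')
j=14 s[j]='h': π[14]=1 (border 'h')
j=15 s[j]='g': k: 1→0; π[15]=0 (border '')
j=16 s[j]='b': π[16]=0 (border '')
j=17 s[j]='e': π[17]=0 (border '')
j=18 s[j]='a': π[18]=0 (border '')
j=19 s[j]='g': π[19]=0 (border '')
j=20 s[j]='h': π[20]=1 (border 'h')
j=21 s[j]='c': π[21]=2 (border 'hc')
j=22 s[j]='b': k: 2→0; π[22]=0 (border '')
j=23 s[j]='g': π[23]=0 (border '')
j=24 s[j]='a': π[24]=0 (border '')
j=25 s[j]='d': π[25]=0 (border '')
j=26 s[j]='e': π[26]=0 (border '')
j=27 s[j]='d': π[27]=0 (border '')
j=28 s[j]='g': π[28]=0 (border '')
j=29 s[j]='h': π[29]=1 (border 'h')

[0, 0, 0, 0, 0, 1, 0, 1, 0, 0, 0, 0, 0, 0, 1, 0, 0, 0, 0, 0, 1, 2, 0, 0, 0, 0, 0, 0, 0, 1]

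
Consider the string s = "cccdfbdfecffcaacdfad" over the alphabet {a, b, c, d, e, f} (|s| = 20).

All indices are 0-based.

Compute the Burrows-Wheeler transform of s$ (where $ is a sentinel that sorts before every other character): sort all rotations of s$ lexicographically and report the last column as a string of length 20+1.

rank  rotation               last
    0  $cccdfbdfecffcaacdfad  d
    1  aacdfad$cccdfbdfecffc  c
    2  acdfad$cccdfbdfecffca  a
    3  ad$cccdfbdfecffcaacdf  f
    4  bdfecffcaacdfad$cccdf  f
    5  caacdfad$cccdfbdfecff  f
    6  cccdfbdfecffcaacdfad$  $
    7  ccdfbdfecffcaacdfad$c  c
    8  cdfad$cccdfbdfecffcaa  a
    9  cdfbdfecffcaacdfad$cc  c
   10  cffcaacdfad$cccdfbdfe  e
   11  d$cccdfbdfecffcaacdfa  a
   12  dfad$cccdfbdfecffcaac  c
   13  dfbdfecffcaacdfad$ccc  c
   14  dfecffcaacdfad$cccdfb  b
   15  ecffcaacdfad$cccdfbdf  f
   16  fad$cccdfbdfecffcaacd  d
   17  fbdfecffcaacdfad$cccd  d
   18  fcaacdfad$cccdfbdfecf  f
   19  fecffcaacdfad$cccdfbd  d
   20  ffcaacdfad$cccdfbdfec  c

dcafff$caceaccbfddfdc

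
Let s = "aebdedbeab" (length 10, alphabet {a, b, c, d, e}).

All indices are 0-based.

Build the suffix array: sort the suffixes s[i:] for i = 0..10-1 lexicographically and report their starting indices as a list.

rank→(start, suffix):
  0 → (8, 'ab')
  1 → (0, 'aebdedbeab')
  2 → (9, 'b')
  3 → (2, 'bdedbeab')
  4 → (6, 'beab')
  5 → (5, 'dbeab')
  6 → (3, 'dedbeab')
  7 → (7, 'eab')
  8 → (1, 'ebdedbeab')
  9 → (4, 'edbeab')

[8, 0, 9, 2, 6, 5, 3, 7, 1, 4]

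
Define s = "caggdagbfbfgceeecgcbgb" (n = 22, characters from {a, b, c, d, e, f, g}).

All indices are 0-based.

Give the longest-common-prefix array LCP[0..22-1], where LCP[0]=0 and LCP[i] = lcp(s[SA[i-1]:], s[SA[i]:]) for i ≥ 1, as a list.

rank | idx | suffix
   0 |   5 | agbfbfgceeecgcbgb
   1 |   1 | aggdagbfbfgceeecgcbgb
   2 |  21 | b
   3 |   7 | bfbfgceeecgcbgb
   4 |   9 | bfgceeecgcbgb
   5 |  19 | bgb
   6 |   0 | caggdagbfbfgceeecgcbgb
   7 |  18 | cbgb
   8 |  12 | ceeecgcbgb
   9 |  16 | cgcbgb
  10 |   4 | dagbfbfgceeecgcbgb
  11 |  15 | ecgcbgb
  12 |  14 | eecgcbgb
  13 |  13 | eeecgcbgb
  14 |   8 | fbfgceeecgcbgb
  15 |  10 | fgceeecgcbgb
  16 |  20 | gb
  17 |   6 | gbfbfgceeecgcbgb
  18 |  17 | gcbgb
  19 |  11 | gceeecgcbgb
  20 |   3 | gdagbfbfgceeecgcbgb
  21 |   2 | ggdagbfbfgceeecgcbgb

SA = [5, 1, 21, 7, 9, 19, 0, 18, 12, 16, 4, 15, 14, 13, 8, 10, 20, 6, 17, 11, 3, 2]
rank  pair      lcp
   1  s[5:],s[1:]  2  'ag'
   2  s[1:],s[21:]  0  ''
   3  s[21:],s[7:]  1  'b'
   4  s[7:],s[9:]  2  'bf'
   5  s[9:],s[19:]  1  'b'
   6  s[19:],s[0:]  0  ''
   7  s[0:],s[18:]  1  'c'
   8  s[18:],s[12:]  1  'c'
   9  s[12:],s[16:]  1  'c'
  10  s[16:],s[4:]  0  ''
  11  s[4:],s[15:]  0  ''
  12  s[15:],s[14:]  1  'e'
  13  s[14:],s[13:]  2  'ee'
  14  s[13:],s[8:]  0  ''
  15  s[8:],s[10:]  1  'f'
  16  s[10:],s[20:]  0  ''
  17  s[20:],s[6:]  2  'gb'
  18  s[6:],s[17:]  1  'g'
  19  s[17:],s[11:]  2  'gc'
  20  s[11:],s[3:]  1  'g'
  21  s[3:],s[2:]  1  'g'

[0, 2, 0, 1, 2, 1, 0, 1, 1, 1, 0, 0, 1, 2, 0, 1, 0, 2, 1, 2, 1, 1]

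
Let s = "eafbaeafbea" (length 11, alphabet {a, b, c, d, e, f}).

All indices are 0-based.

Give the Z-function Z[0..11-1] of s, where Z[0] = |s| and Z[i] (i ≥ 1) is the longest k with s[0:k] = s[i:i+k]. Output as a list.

[11, 0, 0, 0, 0, 4, 0, 0, 0, 2, 0]

Z[0]=11
i=1: fresh scan; Z[1]=0
i=2: fresh scan; Z[2]=0
i=3: fresh scan; Z[3]=0
i=4: fresh scan; Z[4]=0
i=5: fresh scan; Z[5]=4 scan→box=[5,9)
i=6: min(r-i=3, Z[1]=0)=0; Z[6]=0
i=7: min(r-i=2, Z[2]=0)=0; Z[7]=0
i=8: min(r-i=1, Z[3]=0)=0; Z[8]=0
i=9: fresh scan; Z[9]=2 scan→box=[9,11)
i=10: min(r-i=1, Z[1]=0)=0; Z[10]=0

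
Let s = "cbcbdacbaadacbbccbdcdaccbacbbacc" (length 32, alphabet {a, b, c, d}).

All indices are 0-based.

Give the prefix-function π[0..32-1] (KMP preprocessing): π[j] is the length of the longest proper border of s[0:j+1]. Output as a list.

[0, 0, 1, 2, 0, 0, 1, 2, 0, 0, 0, 0, 1, 2, 0, 1, 1, 2, 0, 1, 0, 0, 1, 1, 2, 0, 1, 2, 0, 0, 1, 1]

π[0] = 0
j=1 s[j]='b': π[1]=0 (border '')
j=2 s[j]='c': π[2]=1 (border 'c')
j=3 s[j]='b': π[3]=2 (border 'cb')
j=4 s[j]='d': k: 2→0; π[4]=0 (border '')
j=5 s[j]='a': π[5]=0 (border '')
j=6 s[j]='c': π[6]=1 (border 'c')
j=7 s[j]='b': π[7]=2 (border 'cb')
j=8 s[j]='a': k: 2→0; π[8]=0 (border '')
j=9 s[j]='a': π[9]=0 (border '')
j=10 s[j]='d': π[10]=0 (border '')
j=11 s[j]='a': π[11]=0 (border '')
j=12 s[j]='c': π[12]=1 (border 'c')
j=13 s[j]='b': π[13]=2 (border 'cb')
j=14 s[j]='b': k: 2→0; π[14]=0 (border '')
j=15 s[j]='c': π[15]=1 (border 'c')
j=16 s[j]='c': k: 1→0; π[16]=1 (border 'c')
j=17 s[j]='b': π[17]=2 (border 'cb')
j=18 s[j]='d': k: 2→0; π[18]=0 (border '')
j=19 s[j]='c': π[19]=1 (border 'c')
j=20 s[j]='d': k: 1→0; π[20]=0 (border '')
j=21 s[j]='a': π[21]=0 (border '')
j=22 s[j]='c': π[22]=1 (border 'c')
j=23 s[j]='c': k: 1→0; π[23]=1 (border 'c')
j=24 s[j]='b': π[24]=2 (border 'cb')
j=25 s[j]='a': k: 2→0; π[25]=0 (border '')
j=26 s[j]='c': π[26]=1 (border 'c')
j=27 s[j]='b': π[27]=2 (border 'cb')
j=28 s[j]='b': k: 2→0; π[28]=0 (border '')
j=29 s[j]='a': π[29]=0 (border '')
j=30 s[j]='c': π[30]=1 (border 'c')
j=31 s[j]='c': k: 1→0; π[31]=1 (border 'c')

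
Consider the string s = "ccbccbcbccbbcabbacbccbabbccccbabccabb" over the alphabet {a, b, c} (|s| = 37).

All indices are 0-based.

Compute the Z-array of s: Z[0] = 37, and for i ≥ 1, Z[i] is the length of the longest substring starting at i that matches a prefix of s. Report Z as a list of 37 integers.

[37, 1, 0, 4, 1, 0, 1, 0, 3, 1, 0, 0, 1, 0, 0, 0, 0, 1, 0, 3, 1, 0, 0, 0, 0, 2, 2, 3, 1, 0, 0, 0, 2, 1, 0, 0, 0]

Z[0]=37
i=1: fresh scan; Z[1]=1 grow→box=[1,2)
i=2: fresh scan; Z[2]=0
i=3: fresh scan; Z[3]=4 grow→box=[3,7)
i=4: min(r-i=3, Z[1]=1)=1; Z[4]=1
i=5: min(r-i=2, Z[2]=0)=0; Z[5]=0
i=6: min(r-i=1, Z[3]=4)=1; Z[6]=1
i=7: fresh scan; Z[7]=0
i=8: fresh scan; Z[8]=3 grow→box=[8,11)
i=9: min(r-i=2, Z[1]=1)=1; Z[9]=1
i=10: min(r-i=1, Z[2]=0)=0; Z[10]=0
i=11: fresh scan; Z[11]=0
i=12: fresh scan; Z[12]=1 grow→box=[12,13)
i=13: fresh scan; Z[13]=0
i=14: fresh scan; Z[14]=0
i=15: fresh scan; Z[15]=0
i=16: fresh scan; Z[16]=0
i=17: fresh scan; Z[17]=1 grow→box=[17,18)
i=18: fresh scan; Z[18]=0
i=19: fresh scan; Z[19]=3 grow→box=[19,22)
i=20: min(r-i=2, Z[1]=1)=1; Z[20]=1
i=21: min(r-i=1, Z[2]=0)=0; Z[21]=0
i=22: fresh scan; Z[22]=0
i=23: fresh scan; Z[23]=0
i=24: fresh scan; Z[24]=0
i=25: fresh scan; Z[25]=2 grow→box=[25,27)
i=26: min(r-i=1, Z[1]=1)=1; Z[26]=2 grow→box=[26,28)
i=27: min(r-i=1, Z[1]=1)=1; Z[27]=3 grow→box=[27,30)
i=28: min(r-i=2, Z[1]=1)=1; Z[28]=1
i=29: min(r-i=1, Z[2]=0)=0; Z[29]=0
i=30: fresh scan; Z[30]=0
i=31: fresh scan; Z[31]=0
i=32: fresh scan; Z[32]=2 grow→box=[32,34)
i=33: min(r-i=1, Z[1]=1)=1; Z[33]=1
i=34: fresh scan; Z[34]=0
i=35: fresh scan; Z[35]=0
i=36: fresh scan; Z[36]=0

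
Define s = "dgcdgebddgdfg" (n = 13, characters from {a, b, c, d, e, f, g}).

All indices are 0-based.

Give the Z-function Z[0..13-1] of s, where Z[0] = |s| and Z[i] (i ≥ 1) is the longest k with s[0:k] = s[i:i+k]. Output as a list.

Z[0]=13
i=1: outside box; Z[1]=0
i=2: outside box; Z[2]=0
i=3: outside box; Z[3]=2 grow→box=[3,5)
i=4: min(r-i=1, Z[1]=0)=0; Z[4]=0
i=5: outside box; Z[5]=0
i=6: outside box; Z[6]=0
i=7: outside box; Z[7]=1 grow→box=[7,8)
i=8: outside box; Z[8]=2 grow→box=[8,10)
i=9: min(r-i=1, Z[1]=0)=0; Z[9]=0
i=10: outside box; Z[10]=1 grow→box=[10,11)
i=11: outside box; Z[11]=0
i=12: outside box; Z[12]=0

[13, 0, 0, 2, 0, 0, 0, 1, 2, 0, 1, 0, 0]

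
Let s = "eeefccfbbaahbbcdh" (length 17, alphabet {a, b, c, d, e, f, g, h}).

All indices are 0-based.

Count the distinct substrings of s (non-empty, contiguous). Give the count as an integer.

rank→(start, suffix):
  0 → (9, 'aahbbcdh')
  1 → (10, 'ahbbcdh')
  2 → (8, 'baahbbcdh')
  3 → (7, 'bbaahbbcdh')
  4 → (12, 'bbcdh')
  5 → (13, 'bcdh')
  6 → (4, 'ccfbbaahbbcdh')
  7 → (14, 'cdh')
  8 → (5, 'cfbbaahbbcdh')
  9 → (15, 'dh')
  10 → (0, 'eeefccfbbaahbbcdh')
  11 → (1, 'eefccfbbaahbbcdh')
  12 → (2, 'efccfbbaahbbcdh')
  13 → (6, 'fbbaahbbcdh')
  14 → (3, 'fccfbbaahbbcdh')
  15 → (16, 'h')
  16 → (11, 'hbbcdh')

SA = [9, 10, 8, 7, 12, 13, 4, 14, 5, 15, 0, 1, 2, 6, 3, 16, 11]
rank  pair      lcp
   1  s[9:],s[10:]  1  'a'
   2  s[10:],s[8:]  0  ''
   3  s[8:],s[7:]  1  'b'
   4  s[7:],s[12:]  2  'bb'
   5  s[12:],s[13:]  1  'b'
   6  s[13:],s[4:]  0  ''
   7  s[4:],s[14:]  1  'c'
   8  s[14:],s[5:]  1  'c'
   9  s[5:],s[15:]  0  ''
  10  s[15:],s[0:]  0  ''
  11  s[0:],s[1:]  2  'ee'
  12  s[1:],s[2:]  1  'e'
  13  s[2:],s[6:]  0  ''
  14  s[6:],s[3:]  1  'f'
  15  s[3:],s[16:]  0  ''
  16  s[16:],s[11:]  1  'h'

n(n+1)/2 = 17·18/2 = 153
Σ LCP = 0 + 1 + 0 + 1 + 2 + 1 + 0 + 1 + 1 + 0 + 0 + 2 + 1 + 0 + 1 + 0 + 1 = 12
distinct = 153 − 12 = 141

141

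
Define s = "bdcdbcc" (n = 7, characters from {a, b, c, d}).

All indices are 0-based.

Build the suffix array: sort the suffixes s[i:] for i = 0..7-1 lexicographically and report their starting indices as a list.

sorted suffixes:
  #0 SA[0]=4  'bcc'
  #1 SA[1]=0  'bdcdbcc'
  #2 SA[2]=6  'c'
  #3 SA[3]=5  'cc'
  #4 SA[4]=2  'cdbcc'
  #5 SA[5]=3  'dbcc'
  #6 SA[6]=1  'dcdbcc'

[4, 0, 6, 5, 2, 3, 1]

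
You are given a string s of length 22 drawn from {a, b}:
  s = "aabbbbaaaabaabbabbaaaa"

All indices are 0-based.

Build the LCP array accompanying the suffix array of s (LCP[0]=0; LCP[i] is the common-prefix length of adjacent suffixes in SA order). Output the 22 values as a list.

rank→(start, suffix):
  0 → (21, 'a')
  1 → (20, 'aa')
  2 → (19, 'aaa')
  3 → (18, 'aaaa')
  4 → (6, 'aaaabaabbabbaaaa')
  5 → (7, 'aaabaabbabbaaaa')
  6 → (8, 'aabaabbabbaaaa')
  7 → (11, 'aabbabbaaaa')
  8 → (0, 'aabbbbaaaabaabbabbaaaa')
  9 → (9, 'abaabbabbaaaa')
  10 → (15, 'abbaaaa')
  11 → (12, 'abbabbaaaa')
  12 → (1, 'abbbbaaaabaabbabbaaaa')
  13 → (17, 'baaaa')
  14 → (5, 'baaaabaabbabbaaaa')
  15 → (10, 'baabbabbaaaa')
  16 → (14, 'babbaaaa')
  17 → (16, 'bbaaaa')
  18 → (4, 'bbaaaabaabbabbaaaa')
  19 → (13, 'bbabbaaaa')
  20 → (3, 'bbbaaaabaabbabbaaaa')
  21 → (2, 'bbbbaaaabaabbabbaaaa')

SA = [21, 20, 19, 18, 6, 7, 8, 11, 0, 9, 15, 12, 1, 17, 5, 10, 14, 16, 4, 13, 3, 2]
rank  pair      lcp
   1  s[21:],s[20:]  1  'a'
   2  s[20:],s[19:]  2  'aa'
   3  s[19:],s[18:]  3  'aaa'
   4  s[18:],s[6:]  4  'aaaa'
   5  s[6:],s[7:]  3  'aaa'
   6  s[7:],s[8:]  2  'aa'
   7  s[8:],s[11:]  3  'aab'
   8  s[11:],s[0:]  4  'aabb'
   9  s[0:],s[9:]  1  'a'
  10  s[9:],s[15:]  2  'ab'
  11  s[15:],s[12:]  4  'abba'
  12  s[12:],s[1:]  3  'abb'
  13  s[1:],s[17:]  0  ''
  14  s[17:],s[5:]  5  'baaaa'
  15  s[5:],s[10:]  3  'baa'
  16  s[10:],s[14:]  2  'ba'
  17  s[14:],s[16:]  1  'b'
  18  s[16:],s[4:]  6  'bbaaaa'
  19  s[4:],s[13:]  3  'bba'
  20  s[13:],s[3:]  2  'bb'
  21  s[3:],s[2:]  3  'bbb'

[0, 1, 2, 3, 4, 3, 2, 3, 4, 1, 2, 4, 3, 0, 5, 3, 2, 1, 6, 3, 2, 3]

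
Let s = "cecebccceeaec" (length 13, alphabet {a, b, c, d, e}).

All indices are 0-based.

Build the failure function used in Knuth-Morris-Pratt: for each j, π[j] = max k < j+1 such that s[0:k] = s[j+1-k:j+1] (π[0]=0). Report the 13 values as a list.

[0, 0, 1, 2, 0, 1, 1, 1, 2, 0, 0, 0, 1]

π[0] = 0
j=1 s[j]='e': π[1]=0 (border '')
j=2 s[j]='c': π[2]=1 (border 'c')
j=3 s[j]='e': π[3]=2 (border 'ce')
j=4 s[j]='b': k: 2→0; π[4]=0 (border '')
j=5 s[j]='c': π[5]=1 (border 'c')
j=6 s[j]='c': k: 1→0; π[6]=1 (border 'c')
j=7 s[j]='c': k: 1→0; π[7]=1 (border 'c')
j=8 s[j]='e': π[8]=2 (border 'ce')
j=9 s[j]='e': k: 2→0; π[9]=0 (border '')
j=10 s[j]='a': π[10]=0 (border '')
j=11 s[j]='e': π[11]=0 (border '')
j=12 s[j]='c': π[12]=1 (border 'c')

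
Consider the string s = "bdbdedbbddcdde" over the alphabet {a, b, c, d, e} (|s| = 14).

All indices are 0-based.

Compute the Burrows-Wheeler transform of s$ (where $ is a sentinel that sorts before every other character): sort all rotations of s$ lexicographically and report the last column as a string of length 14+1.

ed$bddebdbcdbdd

rank  rotation         last
    0  $bdbdedbbddcdde  e
    1  bbddcdde$bdbded  d
    2  bdbdedbbddcdde$  $
    3  bddcdde$bdbdedb  b
    4  bdedbbddcdde$bd  d
    5  cdde$bdbdedbbdd  d
    6  dbbddcdde$bdbde  e
    7  dbdedbbddcdde$b  b
    8  dcdde$bdbdedbbd  d
    9  ddcdde$bdbdedbb  b
   10  dde$bdbdedbbddc  c
   11  de$bdbdedbbddcd  d
   12  dedbbddcdde$bdb  b
   13  e$bdbdedbbddcdd  d
   14  edbbddcdde$bdbd  d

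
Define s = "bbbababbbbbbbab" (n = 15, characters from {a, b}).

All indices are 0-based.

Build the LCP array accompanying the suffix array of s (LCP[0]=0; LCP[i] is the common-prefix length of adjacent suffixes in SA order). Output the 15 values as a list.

sorted suffixes:
  #0 SA[0]=13  'ab'
  #1 SA[1]=3  'ababbbbbbbab'
  #2 SA[2]=5  'abbbbbbbab'
  #3 SA[3]=14  'b'
  #4 SA[4]=12  'bab'
  #5 SA[5]=2  'bababbbbbbbab'
  #6 SA[6]=4  'babbbbbbbab'
  #7 SA[7]=11  'bbab'
  #8 SA[8]=1  'bbababbbbbbbab'
  #9 SA[9]=10  'bbbab'
  #10 SA[10]=0  'bbbababbbbbbbab'
  #11 SA[11]=9  'bbbbab'
  #12 SA[12]=8  'bbbbbab'
  #13 SA[13]=7  'bbbbbbab'
  #14 SA[14]=6  'bbbbbbbab'

SA = [13, 3, 5, 14, 12, 2, 4, 11, 1, 10, 0, 9, 8, 7, 6]
rank  pair      lcp
   1  s[13:],s[3:]  2  'ab'
   2  s[3:],s[5:]  2  'ab'
   3  s[5:],s[14:]  0  ''
   4  s[14:],s[12:]  1  'b'
   5  s[12:],s[2:]  3  'bab'
   6  s[2:],s[4:]  3  'bab'
   7  s[4:],s[11:]  1  'b'
   8  s[11:],s[1:]  4  'bbab'
   9  s[1:],s[10:]  2  'bb'
  10  s[10:],s[0:]  5  'bbbab'
  11  s[0:],s[9:]  3  'bbb'
  12  s[9:],s[8:]  4  'bbbb'
  13  s[8:],s[7:]  5  'bbbbb'
  14  s[7:],s[6:]  6  'bbbbbb'

[0, 2, 2, 0, 1, 3, 3, 1, 4, 2, 5, 3, 4, 5, 6]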